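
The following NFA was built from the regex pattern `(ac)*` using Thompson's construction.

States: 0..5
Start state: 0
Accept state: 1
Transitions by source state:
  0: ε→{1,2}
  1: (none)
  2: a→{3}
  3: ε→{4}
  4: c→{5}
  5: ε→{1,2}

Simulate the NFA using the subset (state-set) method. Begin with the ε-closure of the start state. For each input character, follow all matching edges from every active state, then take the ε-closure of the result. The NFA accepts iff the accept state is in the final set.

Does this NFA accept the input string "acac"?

S₀ = ε-closure({0}) = {0,1,2}
'a' @ 1: {3,4}
'c' @ 2: {1,2,5}  (accept∈set)
'a' @ 3: {3,4}
'c' @ 4: {1,2,5}  (accept∈set)
end set {1,2,5} — state 1 in

Answer: ACCEPT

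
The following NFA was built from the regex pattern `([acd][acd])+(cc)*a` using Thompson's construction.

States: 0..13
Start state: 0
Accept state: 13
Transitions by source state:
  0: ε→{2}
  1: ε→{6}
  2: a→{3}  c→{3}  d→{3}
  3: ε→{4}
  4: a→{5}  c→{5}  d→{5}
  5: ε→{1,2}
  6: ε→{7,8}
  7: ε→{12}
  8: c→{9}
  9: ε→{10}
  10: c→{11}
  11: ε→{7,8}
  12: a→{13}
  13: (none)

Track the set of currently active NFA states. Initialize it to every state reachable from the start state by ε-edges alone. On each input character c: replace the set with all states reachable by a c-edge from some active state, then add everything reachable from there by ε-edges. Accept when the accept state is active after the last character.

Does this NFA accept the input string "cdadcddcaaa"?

Answer: ACCEPT

Trace:
S₀ = ε-closure({0}) = {0,2}
'c' @ 1: {3,4}
'd' @ 2: {1,2,5,6,7,8,12}
'a' @ 3: {3,4,13}  [accepting]
'd' @ 4: {1,2,5,6,7,8,12}
'c' @ 5: {3,4,9,10}
'd' @ 6: {1,2,5,6,7,8,12}
'd' @ 7: {3,4}
'c' @ 8: {1,2,5,6,7,8,12}
'a' @ 9: {3,4,13}  [accepting]
'a' @ 10: {1,2,5,6,7,8,12}
'a' @ 11: {3,4,13}  [accepting]
final: {3,4,13}; accept 13 in set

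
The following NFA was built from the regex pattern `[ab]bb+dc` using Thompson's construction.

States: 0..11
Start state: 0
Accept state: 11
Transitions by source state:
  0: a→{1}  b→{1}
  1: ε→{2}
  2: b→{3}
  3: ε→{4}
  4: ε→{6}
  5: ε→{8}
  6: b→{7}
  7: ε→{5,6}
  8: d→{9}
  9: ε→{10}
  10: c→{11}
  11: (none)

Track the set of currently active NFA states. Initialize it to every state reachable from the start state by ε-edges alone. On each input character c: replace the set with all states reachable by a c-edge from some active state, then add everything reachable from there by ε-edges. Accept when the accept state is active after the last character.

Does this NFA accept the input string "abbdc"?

Answer: ACCEPT

Steps:
S₀ = ε-closure({0}) = {0}
'a' @ 1: {1,2}
'b' @ 2: {3,4,6}
'b' @ 3: {5,6,7,8}
'd' @ 4: {9,10}
'c' @ 5: {11}  [accepting]
final: {11}; accept 11 in set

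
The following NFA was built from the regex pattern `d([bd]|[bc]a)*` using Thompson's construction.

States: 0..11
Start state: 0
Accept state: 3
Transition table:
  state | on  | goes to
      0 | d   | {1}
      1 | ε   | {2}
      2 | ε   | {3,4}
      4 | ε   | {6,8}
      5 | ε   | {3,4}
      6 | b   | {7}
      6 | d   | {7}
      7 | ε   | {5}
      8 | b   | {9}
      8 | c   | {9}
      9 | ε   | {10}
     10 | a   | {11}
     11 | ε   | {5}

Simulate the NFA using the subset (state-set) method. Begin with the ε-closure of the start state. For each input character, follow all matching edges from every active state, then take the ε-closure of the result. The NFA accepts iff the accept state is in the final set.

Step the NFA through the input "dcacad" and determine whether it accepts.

Answer: ACCEPT

Trace:
S₀ = ε-closure({0}) = {0}
'd' @ 1: {1,2,3,4,6,8}  (accept∈set)
'c' @ 2: {9,10}
'a' @ 3: {3,4,5,6,8,11}  (accept∈set)
'c' @ 4: {9,10}
'a' @ 5: {3,4,5,6,8,11}  (accept∈set)
'd' @ 6: {3,4,5,6,7,8}  (accept∈set)
after full input: {3,4,5,6,7,8}  (accept=3 in)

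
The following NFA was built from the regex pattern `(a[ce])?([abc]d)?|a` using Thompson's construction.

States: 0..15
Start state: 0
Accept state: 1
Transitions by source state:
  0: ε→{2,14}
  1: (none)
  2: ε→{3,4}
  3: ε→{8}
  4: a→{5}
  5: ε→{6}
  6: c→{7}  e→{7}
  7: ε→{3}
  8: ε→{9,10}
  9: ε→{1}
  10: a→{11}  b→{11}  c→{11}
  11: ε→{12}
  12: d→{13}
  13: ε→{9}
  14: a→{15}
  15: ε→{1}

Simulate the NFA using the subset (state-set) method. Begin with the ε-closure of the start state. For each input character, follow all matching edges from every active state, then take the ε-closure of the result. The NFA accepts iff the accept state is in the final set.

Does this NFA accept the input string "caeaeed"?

Answer: REJECT

Steps:
start: ε-closure({0}) = {0,1,2,3,4,8,9,10,14}
'c' @ 1: {11,12}
'a' @ 2: {}  — dead — no transitions
rest 'eaeed' ignored (set empty)
after full input: {}  (accept=1 not in)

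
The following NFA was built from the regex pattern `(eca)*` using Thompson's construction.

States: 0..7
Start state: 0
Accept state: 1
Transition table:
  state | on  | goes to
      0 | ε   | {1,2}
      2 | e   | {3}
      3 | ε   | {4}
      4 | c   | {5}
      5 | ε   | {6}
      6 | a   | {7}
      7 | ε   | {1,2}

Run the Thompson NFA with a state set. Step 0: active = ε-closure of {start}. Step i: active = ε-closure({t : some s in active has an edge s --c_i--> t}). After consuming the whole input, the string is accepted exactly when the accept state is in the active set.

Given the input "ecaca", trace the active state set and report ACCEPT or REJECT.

Answer: REJECT

Steps:
initial (ε-close {0}): {0,1,2}
'e' @ 1: {3,4}
'c' @ 2: {5,6}
'a' @ 3: {1,2,7}  (accept∈set)
'c' @ 4: {}  — dead — no transitions
rest 'a' ignored (set empty)
after full input: {}  (accept=1 not in)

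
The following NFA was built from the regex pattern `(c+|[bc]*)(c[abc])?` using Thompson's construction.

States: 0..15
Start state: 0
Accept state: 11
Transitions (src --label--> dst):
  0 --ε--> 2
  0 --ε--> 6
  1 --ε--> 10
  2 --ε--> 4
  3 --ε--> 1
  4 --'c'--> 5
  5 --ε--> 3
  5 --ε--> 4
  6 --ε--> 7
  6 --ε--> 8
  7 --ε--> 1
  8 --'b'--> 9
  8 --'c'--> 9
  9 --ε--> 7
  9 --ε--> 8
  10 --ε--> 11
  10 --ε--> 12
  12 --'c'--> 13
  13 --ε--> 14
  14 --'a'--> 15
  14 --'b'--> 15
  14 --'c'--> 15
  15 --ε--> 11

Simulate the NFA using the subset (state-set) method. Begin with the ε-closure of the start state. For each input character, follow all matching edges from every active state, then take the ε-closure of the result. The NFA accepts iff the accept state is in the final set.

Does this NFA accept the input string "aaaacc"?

S₀ = ε-closure({0}) = {0,1,2,4,6,7,8,10,11,12}
'a' @ 1: {}  — no active states
rest 'aaacc' ignored (set empty)
after full input: {}  (accept=11 not in)

Answer: REJECT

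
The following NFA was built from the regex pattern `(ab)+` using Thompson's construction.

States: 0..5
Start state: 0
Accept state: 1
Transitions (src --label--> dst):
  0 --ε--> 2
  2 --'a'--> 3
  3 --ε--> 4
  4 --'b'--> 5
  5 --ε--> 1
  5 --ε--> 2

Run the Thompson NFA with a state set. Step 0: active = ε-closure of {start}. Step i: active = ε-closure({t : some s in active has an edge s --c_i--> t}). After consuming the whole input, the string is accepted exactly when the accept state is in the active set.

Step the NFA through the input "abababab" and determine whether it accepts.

start: ε-closure({0}) = {0,2}
'a' @ 1: {3,4}
'b' @ 2: {1,2,5}  (accept∈set)
'a' @ 3: {3,4}
'b' @ 4: {1,2,5}  (accept∈set)
'a' @ 5: {3,4}
'b' @ 6: {1,2,5}  (accept∈set)
'a' @ 7: {3,4}
'b' @ 8: {1,2,5}  (accept∈set)
end set {1,2,5} — state 1 in

Answer: ACCEPT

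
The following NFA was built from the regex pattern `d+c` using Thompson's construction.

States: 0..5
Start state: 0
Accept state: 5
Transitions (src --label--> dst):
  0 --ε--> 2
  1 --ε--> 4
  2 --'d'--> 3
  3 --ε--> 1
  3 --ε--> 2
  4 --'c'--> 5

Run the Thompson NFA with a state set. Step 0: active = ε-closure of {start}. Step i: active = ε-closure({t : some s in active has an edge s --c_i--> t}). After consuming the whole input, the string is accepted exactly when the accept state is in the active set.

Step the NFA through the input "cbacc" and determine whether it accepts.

Answer: REJECT

Steps:
initial (ε-close {0}): {0,2}
'c' @ 1: {}  — state set empty
rest 'bacc' ignored (set empty)
final: {}; accept 5 not in set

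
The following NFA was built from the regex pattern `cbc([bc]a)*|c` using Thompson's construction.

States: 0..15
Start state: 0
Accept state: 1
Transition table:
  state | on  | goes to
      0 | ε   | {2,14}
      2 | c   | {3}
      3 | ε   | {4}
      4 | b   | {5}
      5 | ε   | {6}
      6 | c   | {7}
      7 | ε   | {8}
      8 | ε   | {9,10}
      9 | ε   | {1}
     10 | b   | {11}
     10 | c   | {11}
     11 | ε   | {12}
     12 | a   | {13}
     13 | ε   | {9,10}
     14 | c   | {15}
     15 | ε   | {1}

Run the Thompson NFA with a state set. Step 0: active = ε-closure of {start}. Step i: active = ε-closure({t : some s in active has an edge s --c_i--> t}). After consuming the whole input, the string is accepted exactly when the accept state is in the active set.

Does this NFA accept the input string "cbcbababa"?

start: ε-closure({0}) = {0,2,14}
'c' @ 1: {1,3,4,15}  [accepting]
'b' @ 2: {5,6}
'c' @ 3: {1,7,8,9,10}  [accepting]
'b' @ 4: {11,12}
'a' @ 5: {1,9,10,13}  [accepting]
'b' @ 6: {11,12}
'a' @ 7: {1,9,10,13}  [accepting]
'b' @ 8: {11,12}
'a' @ 9: {1,9,10,13}  [accepting]
final: {1,9,10,13}; accept 1 in set

Answer: ACCEPT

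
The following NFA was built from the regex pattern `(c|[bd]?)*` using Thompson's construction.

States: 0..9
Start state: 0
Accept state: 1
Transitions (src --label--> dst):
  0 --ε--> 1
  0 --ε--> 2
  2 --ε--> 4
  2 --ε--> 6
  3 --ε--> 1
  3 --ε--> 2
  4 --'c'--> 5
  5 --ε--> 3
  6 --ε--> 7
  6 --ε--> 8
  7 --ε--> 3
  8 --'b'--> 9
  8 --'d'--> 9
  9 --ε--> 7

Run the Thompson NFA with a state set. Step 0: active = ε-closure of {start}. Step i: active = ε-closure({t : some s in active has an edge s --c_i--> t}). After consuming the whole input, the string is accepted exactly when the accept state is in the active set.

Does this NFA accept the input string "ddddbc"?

initial (ε-close {0}): {0,1,2,3,4,6,7,8}
'd' @ 1: {1,2,3,4,6,7,8,9}  [accepting]
'd' @ 2: {1,2,3,4,6,7,8,9}  [accepting]
'd' @ 3: {1,2,3,4,6,7,8,9}  [accepting]
'd' @ 4: {1,2,3,4,6,7,8,9}  [accepting]
'b' @ 5: {1,2,3,4,6,7,8,9}  [accepting]
'c' @ 6: {1,2,3,4,5,6,7,8}  [accepting]
final: {1,2,3,4,5,6,7,8}; accept 1 in set

Answer: ACCEPT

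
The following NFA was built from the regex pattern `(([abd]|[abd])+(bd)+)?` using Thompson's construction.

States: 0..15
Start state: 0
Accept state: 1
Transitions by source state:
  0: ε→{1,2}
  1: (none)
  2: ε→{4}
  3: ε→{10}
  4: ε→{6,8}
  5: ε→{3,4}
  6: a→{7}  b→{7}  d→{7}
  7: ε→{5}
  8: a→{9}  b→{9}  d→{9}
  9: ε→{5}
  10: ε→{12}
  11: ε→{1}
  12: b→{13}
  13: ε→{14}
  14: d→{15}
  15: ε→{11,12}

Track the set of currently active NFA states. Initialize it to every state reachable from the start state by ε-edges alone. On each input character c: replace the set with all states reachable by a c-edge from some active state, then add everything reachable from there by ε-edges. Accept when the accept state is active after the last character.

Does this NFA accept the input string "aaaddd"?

start: ε-closure({0}) = {0,1,2,4,6,8}
'a' @ 1: {3,4,5,6,7,8,9,10,12}
'a' @ 2: {3,4,5,6,7,8,9,10,12}
'a' @ 3: {3,4,5,6,7,8,9,10,12}
'd' @ 4: {3,4,5,6,7,8,9,10,12}
'd' @ 5: {3,4,5,6,7,8,9,10,12}
'd' @ 6: {3,4,5,6,7,8,9,10,12}
final: {3,4,5,6,7,8,9,10,12}; accept 1 not in set

Answer: REJECT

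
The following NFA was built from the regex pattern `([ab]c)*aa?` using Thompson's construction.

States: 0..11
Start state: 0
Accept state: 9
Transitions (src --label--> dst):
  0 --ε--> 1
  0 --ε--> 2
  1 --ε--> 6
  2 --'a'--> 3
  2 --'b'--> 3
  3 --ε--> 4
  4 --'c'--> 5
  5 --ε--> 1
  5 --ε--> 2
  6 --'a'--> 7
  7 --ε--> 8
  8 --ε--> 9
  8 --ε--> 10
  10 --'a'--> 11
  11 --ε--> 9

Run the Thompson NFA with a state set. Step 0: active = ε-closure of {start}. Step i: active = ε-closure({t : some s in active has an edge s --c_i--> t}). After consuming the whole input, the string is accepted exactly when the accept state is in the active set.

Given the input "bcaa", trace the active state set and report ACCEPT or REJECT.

start: ε-closure({0}) = {0,1,2,6}
'b' @ 1: {3,4}
'c' @ 2: {1,2,5,6}
'a' @ 3: {3,4,7,8,9,10}  [accepting]
'a' @ 4: {9,11}  [accepting]
after full input: {9,11}  (accept=9 in)

Answer: ACCEPT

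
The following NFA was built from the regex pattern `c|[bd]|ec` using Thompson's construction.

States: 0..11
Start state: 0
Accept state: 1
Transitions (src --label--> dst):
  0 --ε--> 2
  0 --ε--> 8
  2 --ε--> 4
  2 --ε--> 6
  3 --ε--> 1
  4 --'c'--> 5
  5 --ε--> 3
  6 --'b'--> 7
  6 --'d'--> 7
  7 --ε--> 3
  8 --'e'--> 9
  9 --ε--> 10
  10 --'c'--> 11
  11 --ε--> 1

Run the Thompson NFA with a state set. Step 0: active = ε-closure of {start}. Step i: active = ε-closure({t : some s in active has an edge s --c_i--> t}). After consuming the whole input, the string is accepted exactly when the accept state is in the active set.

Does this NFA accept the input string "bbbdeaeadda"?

start: ε-closure({0}) = {0,2,4,6,8}
'b' @ 1: {1,3,7}  [accepting]
'b' @ 2: {}  — state set empty
rest 'bdeaeadda' ignored (set empty)
end set {} — state 1 not in

Answer: REJECT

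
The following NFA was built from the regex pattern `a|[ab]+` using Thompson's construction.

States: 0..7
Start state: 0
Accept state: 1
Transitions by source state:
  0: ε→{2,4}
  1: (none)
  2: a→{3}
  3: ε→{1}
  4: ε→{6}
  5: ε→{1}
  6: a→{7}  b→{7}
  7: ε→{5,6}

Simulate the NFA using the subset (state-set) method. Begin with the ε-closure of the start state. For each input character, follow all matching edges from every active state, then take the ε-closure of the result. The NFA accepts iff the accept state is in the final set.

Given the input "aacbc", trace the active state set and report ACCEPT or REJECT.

Answer: REJECT

Derivation:
start: ε-closure({0}) = {0,2,4,6}
'a' @ 1: {1,3,5,6,7}  [accepting]
'a' @ 2: {1,5,6,7}  [accepting]
'c' @ 3: {}  — no active states
rest 'bc' ignored (set empty)
end set {} — state 1 not in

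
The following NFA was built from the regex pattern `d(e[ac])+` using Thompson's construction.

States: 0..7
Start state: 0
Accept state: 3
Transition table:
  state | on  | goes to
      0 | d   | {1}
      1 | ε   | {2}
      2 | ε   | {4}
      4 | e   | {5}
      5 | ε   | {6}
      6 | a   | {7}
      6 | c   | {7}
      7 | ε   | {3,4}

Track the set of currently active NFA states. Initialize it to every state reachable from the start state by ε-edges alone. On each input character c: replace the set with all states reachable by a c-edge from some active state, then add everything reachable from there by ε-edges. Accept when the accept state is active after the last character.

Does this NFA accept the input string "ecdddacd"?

Answer: REJECT

Derivation:
S₀ = ε-closure({0}) = {0}
'e' @ 1: {}  — no active states
rest 'cdddacd' ignored (set empty)
end set {} — state 3 not in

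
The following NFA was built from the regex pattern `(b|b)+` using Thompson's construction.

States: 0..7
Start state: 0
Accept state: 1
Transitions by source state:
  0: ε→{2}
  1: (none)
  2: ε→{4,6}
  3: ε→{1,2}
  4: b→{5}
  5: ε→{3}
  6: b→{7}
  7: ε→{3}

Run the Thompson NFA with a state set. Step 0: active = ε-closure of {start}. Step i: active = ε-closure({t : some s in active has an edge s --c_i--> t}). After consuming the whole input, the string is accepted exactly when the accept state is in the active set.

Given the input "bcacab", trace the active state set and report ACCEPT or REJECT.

Answer: REJECT

Trace:
initial (ε-close {0}): {0,2,4,6}
'b' @ 1: {1,2,3,4,5,6,7}  (accept∈set)
'c' @ 2: {}  — state set empty
rest 'acab' ignored (set empty)
end set {} — state 1 not in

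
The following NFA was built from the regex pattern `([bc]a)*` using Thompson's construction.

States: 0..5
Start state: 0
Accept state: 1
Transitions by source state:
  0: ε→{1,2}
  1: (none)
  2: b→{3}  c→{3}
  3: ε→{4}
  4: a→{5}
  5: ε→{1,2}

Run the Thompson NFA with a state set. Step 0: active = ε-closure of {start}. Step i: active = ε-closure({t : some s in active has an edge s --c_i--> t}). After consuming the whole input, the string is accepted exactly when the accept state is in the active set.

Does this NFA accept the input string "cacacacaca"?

Answer: ACCEPT

Trace:
initial (ε-close {0}): {0,1,2}
'c' @ 1: {3,4}
'a' @ 2: {1,2,5}  ✓accept
'c' @ 3: {3,4}
'a' @ 4: {1,2,5}  ✓accept
'c' @ 5: {3,4}
'a' @ 6: {1,2,5}  ✓accept
'c' @ 7: {3,4}
'a' @ 8: {1,2,5}  ✓accept
'c' @ 9: {3,4}
'a' @ 10: {1,2,5}  ✓accept
end set {1,2,5} — state 1 in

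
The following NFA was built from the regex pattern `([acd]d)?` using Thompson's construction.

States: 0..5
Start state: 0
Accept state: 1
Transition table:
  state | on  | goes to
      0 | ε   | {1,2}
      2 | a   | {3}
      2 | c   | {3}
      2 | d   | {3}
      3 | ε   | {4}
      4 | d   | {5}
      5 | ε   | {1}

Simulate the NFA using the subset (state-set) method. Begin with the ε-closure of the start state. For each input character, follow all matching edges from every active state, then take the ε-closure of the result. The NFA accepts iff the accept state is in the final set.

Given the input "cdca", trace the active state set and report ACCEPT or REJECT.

S₀ = ε-closure({0}) = {0,1,2}
'c' @ 1: {3,4}
'd' @ 2: {1,5}  [accepting]
'c' @ 3: {}  — state set empty
rest 'a' ignored (set empty)
after full input: {}  (accept=1 not in)

Answer: REJECT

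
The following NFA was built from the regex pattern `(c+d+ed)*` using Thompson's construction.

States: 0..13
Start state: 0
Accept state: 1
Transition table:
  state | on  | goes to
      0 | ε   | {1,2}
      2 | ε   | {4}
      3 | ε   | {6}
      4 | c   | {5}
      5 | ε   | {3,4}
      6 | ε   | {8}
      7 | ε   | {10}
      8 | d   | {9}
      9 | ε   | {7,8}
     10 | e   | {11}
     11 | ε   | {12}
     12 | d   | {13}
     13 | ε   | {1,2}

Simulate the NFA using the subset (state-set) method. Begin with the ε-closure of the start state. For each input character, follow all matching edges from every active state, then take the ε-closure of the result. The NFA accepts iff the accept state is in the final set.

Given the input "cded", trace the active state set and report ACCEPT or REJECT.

Answer: ACCEPT

Steps:
S₀ = ε-closure({0}) = {0,1,2,4}
'c' @ 1: {3,4,5,6,8}
'd' @ 2: {7,8,9,10}
'e' @ 3: {11,12}
'd' @ 4: {1,2,4,13}  (accept∈set)
after full input: {1,2,4,13}  (accept=1 in)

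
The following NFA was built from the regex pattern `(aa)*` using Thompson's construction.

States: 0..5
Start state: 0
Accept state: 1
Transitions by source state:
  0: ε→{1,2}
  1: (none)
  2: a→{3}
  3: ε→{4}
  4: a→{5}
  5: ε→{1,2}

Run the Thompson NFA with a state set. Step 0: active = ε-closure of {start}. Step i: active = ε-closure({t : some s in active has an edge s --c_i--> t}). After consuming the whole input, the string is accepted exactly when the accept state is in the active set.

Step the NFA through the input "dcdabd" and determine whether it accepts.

S₀ = ε-closure({0}) = {0,1,2}
'd' @ 1: {}  — no active states
rest 'cdabd' ignored (set empty)
final: {}; accept 1 not in set

Answer: REJECT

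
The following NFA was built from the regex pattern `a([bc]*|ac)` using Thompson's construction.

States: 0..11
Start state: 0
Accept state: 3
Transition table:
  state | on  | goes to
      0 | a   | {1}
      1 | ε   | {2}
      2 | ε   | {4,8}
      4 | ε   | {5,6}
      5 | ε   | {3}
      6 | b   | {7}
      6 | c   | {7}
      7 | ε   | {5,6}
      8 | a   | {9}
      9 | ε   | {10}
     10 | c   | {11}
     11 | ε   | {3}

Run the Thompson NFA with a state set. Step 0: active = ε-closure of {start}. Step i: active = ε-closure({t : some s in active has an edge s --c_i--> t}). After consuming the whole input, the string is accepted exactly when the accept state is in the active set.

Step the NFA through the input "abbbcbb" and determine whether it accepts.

S₀ = ε-closure({0}) = {0}
'a' @ 1: {1,2,3,4,5,6,8}  (accept∈set)
'b' @ 2: {3,5,6,7}  (accept∈set)
'b' @ 3: {3,5,6,7}  (accept∈set)
'b' @ 4: {3,5,6,7}  (accept∈set)
'c' @ 5: {3,5,6,7}  (accept∈set)
'b' @ 6: {3,5,6,7}  (accept∈set)
'b' @ 7: {3,5,6,7}  (accept∈set)
end set {3,5,6,7} — state 3 in

Answer: ACCEPT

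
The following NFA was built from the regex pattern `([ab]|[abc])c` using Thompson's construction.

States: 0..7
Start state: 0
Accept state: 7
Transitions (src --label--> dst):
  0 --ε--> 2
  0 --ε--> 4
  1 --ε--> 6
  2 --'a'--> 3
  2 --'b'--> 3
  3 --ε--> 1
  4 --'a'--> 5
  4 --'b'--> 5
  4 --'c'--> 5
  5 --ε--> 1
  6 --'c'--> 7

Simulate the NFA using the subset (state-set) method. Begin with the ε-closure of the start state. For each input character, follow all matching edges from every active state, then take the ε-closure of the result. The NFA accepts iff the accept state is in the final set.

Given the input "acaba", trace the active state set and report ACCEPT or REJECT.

initial (ε-close {0}): {0,2,4}
'a' @ 1: {1,3,5,6}
'c' @ 2: {7}  ✓accept
'a' @ 3: {}  — state set empty
rest 'ba' ignored (set empty)
end set {} — state 7 not in

Answer: REJECT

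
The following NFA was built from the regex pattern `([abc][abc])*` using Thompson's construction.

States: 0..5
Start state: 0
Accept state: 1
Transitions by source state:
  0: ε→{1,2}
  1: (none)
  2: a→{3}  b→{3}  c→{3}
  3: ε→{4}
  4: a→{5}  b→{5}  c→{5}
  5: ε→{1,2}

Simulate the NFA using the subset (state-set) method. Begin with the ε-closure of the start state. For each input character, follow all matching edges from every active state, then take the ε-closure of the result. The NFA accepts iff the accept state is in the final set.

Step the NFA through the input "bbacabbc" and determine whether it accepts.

start: ε-closure({0}) = {0,1,2}
'b' @ 1: {3,4}
'b' @ 2: {1,2,5}  [accepting]
'a' @ 3: {3,4}
'c' @ 4: {1,2,5}  [accepting]
'a' @ 5: {3,4}
'b' @ 6: {1,2,5}  [accepting]
'b' @ 7: {3,4}
'c' @ 8: {1,2,5}  [accepting]
end set {1,2,5} — state 1 in

Answer: ACCEPT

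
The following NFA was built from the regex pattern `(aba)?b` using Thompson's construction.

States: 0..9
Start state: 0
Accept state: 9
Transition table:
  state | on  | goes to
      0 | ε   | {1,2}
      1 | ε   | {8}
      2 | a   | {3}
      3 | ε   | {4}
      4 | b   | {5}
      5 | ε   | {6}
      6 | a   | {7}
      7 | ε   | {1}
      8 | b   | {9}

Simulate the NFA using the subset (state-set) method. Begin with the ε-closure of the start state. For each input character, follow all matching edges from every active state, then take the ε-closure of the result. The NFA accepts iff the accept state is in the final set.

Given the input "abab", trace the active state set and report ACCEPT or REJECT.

initial (ε-close {0}): {0,1,2,8}
'a' @ 1: {3,4}
'b' @ 2: {5,6}
'a' @ 3: {1,7,8}
'b' @ 4: {9}  (accept∈set)
end set {9} — state 9 in

Answer: ACCEPT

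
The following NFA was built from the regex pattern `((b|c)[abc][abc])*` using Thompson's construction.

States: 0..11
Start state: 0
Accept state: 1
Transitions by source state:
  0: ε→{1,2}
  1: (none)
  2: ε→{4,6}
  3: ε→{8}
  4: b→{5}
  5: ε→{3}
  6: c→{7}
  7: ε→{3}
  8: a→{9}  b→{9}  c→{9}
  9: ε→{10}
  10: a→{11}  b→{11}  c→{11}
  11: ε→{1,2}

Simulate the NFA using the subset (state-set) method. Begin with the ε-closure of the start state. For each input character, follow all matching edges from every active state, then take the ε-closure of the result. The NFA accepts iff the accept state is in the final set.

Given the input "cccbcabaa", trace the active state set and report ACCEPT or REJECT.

start: ε-closure({0}) = {0,1,2,4,6}
'c' @ 1: {3,7,8}
'c' @ 2: {9,10}
'c' @ 3: {1,2,4,6,11}  (accept∈set)
'b' @ 4: {3,5,8}
'c' @ 5: {9,10}
'a' @ 6: {1,2,4,6,11}  (accept∈set)
'b' @ 7: {3,5,8}
'a' @ 8: {9,10}
'a' @ 9: {1,2,4,6,11}  (accept∈set)
after full input: {1,2,4,6,11}  (accept=1 in)

Answer: ACCEPT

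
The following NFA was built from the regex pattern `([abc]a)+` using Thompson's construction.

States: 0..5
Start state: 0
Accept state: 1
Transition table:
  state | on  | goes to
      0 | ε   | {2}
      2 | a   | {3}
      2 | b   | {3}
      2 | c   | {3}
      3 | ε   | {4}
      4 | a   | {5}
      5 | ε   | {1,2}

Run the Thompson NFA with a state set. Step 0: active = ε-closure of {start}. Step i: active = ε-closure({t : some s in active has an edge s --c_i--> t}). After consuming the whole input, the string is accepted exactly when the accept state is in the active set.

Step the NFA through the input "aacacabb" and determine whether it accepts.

start: ε-closure({0}) = {0,2}
'a' @ 1: {3,4}
'a' @ 2: {1,2,5}  (accept∈set)
'c' @ 3: {3,4}
'a' @ 4: {1,2,5}  (accept∈set)
'c' @ 5: {3,4}
'a' @ 6: {1,2,5}  (accept∈set)
'b' @ 7: {3,4}
'b' @ 8: {}  — state set empty
after full input: {}  (accept=1 not in)

Answer: REJECT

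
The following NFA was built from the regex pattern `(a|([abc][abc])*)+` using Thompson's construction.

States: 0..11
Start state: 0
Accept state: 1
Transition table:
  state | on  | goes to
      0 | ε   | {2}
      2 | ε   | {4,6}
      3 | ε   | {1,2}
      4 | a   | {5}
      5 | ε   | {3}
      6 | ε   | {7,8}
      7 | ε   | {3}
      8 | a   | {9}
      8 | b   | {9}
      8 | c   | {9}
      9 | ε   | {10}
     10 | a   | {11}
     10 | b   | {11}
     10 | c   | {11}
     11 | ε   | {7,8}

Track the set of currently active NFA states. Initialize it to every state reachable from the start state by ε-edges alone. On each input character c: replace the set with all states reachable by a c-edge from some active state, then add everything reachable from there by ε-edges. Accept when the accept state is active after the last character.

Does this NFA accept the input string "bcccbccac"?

Answer: REJECT

Steps:
initial (ε-close {0}): {0,1,2,3,4,6,7,8}
'b' @ 1: {9,10}
'c' @ 2: {1,2,3,4,6,7,8,11}  (accept∈set)
'c' @ 3: {9,10}
'c' @ 4: {1,2,3,4,6,7,8,11}  (accept∈set)
'b' @ 5: {9,10}
'c' @ 6: {1,2,3,4,6,7,8,11}  (accept∈set)
'c' @ 7: {9,10}
'a' @ 8: {1,2,3,4,6,7,8,11}  (accept∈set)
'c' @ 9: {9,10}
after full input: {9,10}  (accept=1 not in)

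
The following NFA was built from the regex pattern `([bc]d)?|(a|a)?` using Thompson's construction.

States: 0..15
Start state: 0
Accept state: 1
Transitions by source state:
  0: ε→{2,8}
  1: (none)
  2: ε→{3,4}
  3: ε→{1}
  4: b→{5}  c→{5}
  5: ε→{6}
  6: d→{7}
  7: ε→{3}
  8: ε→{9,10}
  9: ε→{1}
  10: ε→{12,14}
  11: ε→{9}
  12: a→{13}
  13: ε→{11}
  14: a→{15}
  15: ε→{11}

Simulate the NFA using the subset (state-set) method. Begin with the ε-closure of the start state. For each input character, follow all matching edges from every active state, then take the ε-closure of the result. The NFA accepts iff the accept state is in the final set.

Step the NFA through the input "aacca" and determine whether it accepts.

Answer: REJECT

Derivation:
S₀ = ε-closure({0}) = {0,1,2,3,4,8,9,10,12,14}
'a' @ 1: {1,9,11,13,15}  [accepting]
'a' @ 2: {}  — no active states
rest 'cca' ignored (set empty)
after full input: {}  (accept=1 not in)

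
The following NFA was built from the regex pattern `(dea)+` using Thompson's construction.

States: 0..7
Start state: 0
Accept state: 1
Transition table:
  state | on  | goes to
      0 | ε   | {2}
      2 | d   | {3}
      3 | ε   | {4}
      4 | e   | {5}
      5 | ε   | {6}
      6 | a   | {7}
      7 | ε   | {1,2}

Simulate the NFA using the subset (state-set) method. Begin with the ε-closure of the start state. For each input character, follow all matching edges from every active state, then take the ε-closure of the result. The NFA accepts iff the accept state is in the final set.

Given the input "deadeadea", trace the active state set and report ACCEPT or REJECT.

initial (ε-close {0}): {0,2}
'd' @ 1: {3,4}
'e' @ 2: {5,6}
'a' @ 3: {1,2,7}  (accept∈set)
'd' @ 4: {3,4}
'e' @ 5: {5,6}
'a' @ 6: {1,2,7}  (accept∈set)
'd' @ 7: {3,4}
'e' @ 8: {5,6}
'a' @ 9: {1,2,7}  (accept∈set)
final: {1,2,7}; accept 1 in set

Answer: ACCEPT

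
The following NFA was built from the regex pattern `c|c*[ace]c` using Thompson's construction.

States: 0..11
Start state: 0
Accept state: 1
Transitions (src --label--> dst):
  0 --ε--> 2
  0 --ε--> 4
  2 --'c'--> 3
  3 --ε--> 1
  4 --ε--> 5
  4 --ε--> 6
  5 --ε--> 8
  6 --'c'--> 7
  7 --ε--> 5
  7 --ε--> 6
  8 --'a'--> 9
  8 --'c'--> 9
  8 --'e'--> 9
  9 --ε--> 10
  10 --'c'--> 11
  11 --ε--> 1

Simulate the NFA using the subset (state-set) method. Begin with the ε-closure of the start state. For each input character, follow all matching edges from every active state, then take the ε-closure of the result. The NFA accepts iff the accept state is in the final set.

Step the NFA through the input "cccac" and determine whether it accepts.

initial (ε-close {0}): {0,2,4,5,6,8}
'c' @ 1: {1,3,5,6,7,8,9,10}  [accepting]
'c' @ 2: {1,5,6,7,8,9,10,11}  [accepting]
'c' @ 3: {1,5,6,7,8,9,10,11}  [accepting]
'a' @ 4: {9,10}
'c' @ 5: {1,11}  [accepting]
after full input: {1,11}  (accept=1 in)

Answer: ACCEPT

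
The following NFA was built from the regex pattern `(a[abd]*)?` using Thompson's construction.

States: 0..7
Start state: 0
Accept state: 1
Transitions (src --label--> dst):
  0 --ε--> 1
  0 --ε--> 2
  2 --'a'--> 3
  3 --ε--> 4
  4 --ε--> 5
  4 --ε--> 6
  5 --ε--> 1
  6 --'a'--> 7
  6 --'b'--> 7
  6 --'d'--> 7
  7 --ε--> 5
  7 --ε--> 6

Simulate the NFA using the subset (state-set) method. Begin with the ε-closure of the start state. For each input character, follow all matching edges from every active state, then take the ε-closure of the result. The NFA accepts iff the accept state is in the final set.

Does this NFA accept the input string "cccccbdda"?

Answer: REJECT

Trace:
S₀ = ε-closure({0}) = {0,1,2}
'c' @ 1: {}  — no active states
rest 'ccccbdda' ignored (set empty)
after full input: {}  (accept=1 not in)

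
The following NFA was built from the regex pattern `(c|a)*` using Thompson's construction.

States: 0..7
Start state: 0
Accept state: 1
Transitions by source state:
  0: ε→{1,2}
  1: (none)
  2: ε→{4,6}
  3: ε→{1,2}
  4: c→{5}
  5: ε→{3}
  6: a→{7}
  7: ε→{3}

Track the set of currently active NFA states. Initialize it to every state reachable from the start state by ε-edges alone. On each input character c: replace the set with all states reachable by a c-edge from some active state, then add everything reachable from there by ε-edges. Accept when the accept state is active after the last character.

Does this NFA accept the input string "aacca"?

start: ε-closure({0}) = {0,1,2,4,6}
'a' @ 1: {1,2,3,4,6,7}  [accepting]
'a' @ 2: {1,2,3,4,6,7}  [accepting]
'c' @ 3: {1,2,3,4,5,6}  [accepting]
'c' @ 4: {1,2,3,4,5,6}  [accepting]
'a' @ 5: {1,2,3,4,6,7}  [accepting]
end set {1,2,3,4,6,7} — state 1 in

Answer: ACCEPT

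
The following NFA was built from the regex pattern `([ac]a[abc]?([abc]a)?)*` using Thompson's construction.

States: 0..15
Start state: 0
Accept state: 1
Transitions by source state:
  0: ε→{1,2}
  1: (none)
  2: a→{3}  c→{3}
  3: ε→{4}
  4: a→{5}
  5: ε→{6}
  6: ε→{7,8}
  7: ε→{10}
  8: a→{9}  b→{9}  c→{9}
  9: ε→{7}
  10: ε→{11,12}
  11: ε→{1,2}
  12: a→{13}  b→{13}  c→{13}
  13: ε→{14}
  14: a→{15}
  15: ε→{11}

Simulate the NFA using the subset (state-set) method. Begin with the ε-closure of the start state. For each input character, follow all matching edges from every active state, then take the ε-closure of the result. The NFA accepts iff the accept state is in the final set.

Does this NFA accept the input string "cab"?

Answer: ACCEPT

Derivation:
S₀ = ε-closure({0}) = {0,1,2}
'c' @ 1: {3,4}
'a' @ 2: {1,2,5,6,7,8,10,11,12}  (accept∈set)
'b' @ 3: {1,2,7,9,10,11,12,13,14}  (accept∈set)
final: {1,2,7,9,10,11,12,13,14}; accept 1 in set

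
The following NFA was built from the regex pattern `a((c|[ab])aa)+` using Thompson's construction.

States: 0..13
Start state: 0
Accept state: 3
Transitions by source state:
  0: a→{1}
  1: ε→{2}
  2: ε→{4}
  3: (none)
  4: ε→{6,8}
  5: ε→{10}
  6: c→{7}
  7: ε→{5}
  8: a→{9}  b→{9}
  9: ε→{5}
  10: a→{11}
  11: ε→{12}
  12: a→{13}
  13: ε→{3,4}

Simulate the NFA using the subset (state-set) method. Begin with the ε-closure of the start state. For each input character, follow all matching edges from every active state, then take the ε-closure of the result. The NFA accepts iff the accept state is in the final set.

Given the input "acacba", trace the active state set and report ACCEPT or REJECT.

initial (ε-close {0}): {0}
'a' @ 1: {1,2,4,6,8}
'c' @ 2: {5,7,10}
'a' @ 3: {11,12}
'c' @ 4: {}  — dead — no transitions
rest 'ba' ignored (set empty)
final: {}; accept 3 not in set

Answer: REJECT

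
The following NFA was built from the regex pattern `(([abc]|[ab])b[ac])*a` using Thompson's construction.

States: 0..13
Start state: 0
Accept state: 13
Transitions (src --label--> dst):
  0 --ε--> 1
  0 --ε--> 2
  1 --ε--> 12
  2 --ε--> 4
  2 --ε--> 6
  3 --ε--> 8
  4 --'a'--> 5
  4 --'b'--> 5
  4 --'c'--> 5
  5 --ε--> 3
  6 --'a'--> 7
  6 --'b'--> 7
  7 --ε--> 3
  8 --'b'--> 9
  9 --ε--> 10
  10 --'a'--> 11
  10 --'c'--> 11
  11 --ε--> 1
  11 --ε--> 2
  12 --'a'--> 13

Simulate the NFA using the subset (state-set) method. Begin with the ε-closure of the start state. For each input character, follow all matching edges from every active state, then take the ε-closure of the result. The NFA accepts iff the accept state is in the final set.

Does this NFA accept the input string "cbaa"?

S₀ = ε-closure({0}) = {0,1,2,4,6,12}
'c' @ 1: {3,5,8}
'b' @ 2: {9,10}
'a' @ 3: {1,2,4,6,11,12}
'a' @ 4: {3,5,7,8,13}  [accepting]
final: {3,5,7,8,13}; accept 13 in set

Answer: ACCEPT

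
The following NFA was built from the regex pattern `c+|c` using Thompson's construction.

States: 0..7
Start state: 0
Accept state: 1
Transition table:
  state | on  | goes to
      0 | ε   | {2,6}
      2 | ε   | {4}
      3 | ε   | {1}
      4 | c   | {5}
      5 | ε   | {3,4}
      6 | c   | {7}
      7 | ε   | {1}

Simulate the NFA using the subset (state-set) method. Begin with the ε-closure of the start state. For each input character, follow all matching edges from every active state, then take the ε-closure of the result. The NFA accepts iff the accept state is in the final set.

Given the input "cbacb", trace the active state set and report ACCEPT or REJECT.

initial (ε-close {0}): {0,2,4,6}
'c' @ 1: {1,3,4,5,7}  (accept∈set)
'b' @ 2: {}  — dead — no transitions
rest 'acb' ignored (set empty)
after full input: {}  (accept=1 not in)

Answer: REJECT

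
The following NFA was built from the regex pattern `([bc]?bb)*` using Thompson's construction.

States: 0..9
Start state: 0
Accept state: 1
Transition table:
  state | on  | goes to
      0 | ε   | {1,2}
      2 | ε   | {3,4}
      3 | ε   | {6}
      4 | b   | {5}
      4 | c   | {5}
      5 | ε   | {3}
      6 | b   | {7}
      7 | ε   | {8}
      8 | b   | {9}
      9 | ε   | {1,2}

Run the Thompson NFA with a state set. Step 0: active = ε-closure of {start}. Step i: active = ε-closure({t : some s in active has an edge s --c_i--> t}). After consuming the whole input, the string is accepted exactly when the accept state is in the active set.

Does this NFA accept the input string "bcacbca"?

Answer: REJECT

Trace:
initial (ε-close {0}): {0,1,2,3,4,6}
'b' @ 1: {3,5,6,7,8}
'c' @ 2: {}  — no active states
rest 'acbca' ignored (set empty)
after full input: {}  (accept=1 not in)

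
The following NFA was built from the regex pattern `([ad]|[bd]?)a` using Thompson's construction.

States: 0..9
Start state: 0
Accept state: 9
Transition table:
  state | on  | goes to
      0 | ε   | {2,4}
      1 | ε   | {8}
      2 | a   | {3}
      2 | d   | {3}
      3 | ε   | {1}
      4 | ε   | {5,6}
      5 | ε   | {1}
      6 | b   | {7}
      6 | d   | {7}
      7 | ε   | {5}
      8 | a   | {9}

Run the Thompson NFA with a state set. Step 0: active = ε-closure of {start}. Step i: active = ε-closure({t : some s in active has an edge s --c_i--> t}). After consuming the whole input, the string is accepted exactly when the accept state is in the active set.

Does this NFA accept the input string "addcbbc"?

initial (ε-close {0}): {0,1,2,4,5,6,8}
'a' @ 1: {1,3,8,9}  [accepting]
'd' @ 2: {}  — state set empty
rest 'dcbbc' ignored (set empty)
final: {}; accept 9 not in set

Answer: REJECT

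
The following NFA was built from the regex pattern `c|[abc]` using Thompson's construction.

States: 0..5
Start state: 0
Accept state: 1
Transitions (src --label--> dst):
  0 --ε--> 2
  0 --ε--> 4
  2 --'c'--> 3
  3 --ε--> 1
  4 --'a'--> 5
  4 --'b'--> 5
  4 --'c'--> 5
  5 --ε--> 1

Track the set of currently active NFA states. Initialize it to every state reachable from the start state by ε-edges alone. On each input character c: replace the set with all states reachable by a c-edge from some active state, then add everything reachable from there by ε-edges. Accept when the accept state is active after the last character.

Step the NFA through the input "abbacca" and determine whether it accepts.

initial (ε-close {0}): {0,2,4}
'a' @ 1: {1,5}  ✓accept
'b' @ 2: {}  — state set empty
rest 'bacca' ignored (set empty)
final: {}; accept 1 not in set

Answer: REJECT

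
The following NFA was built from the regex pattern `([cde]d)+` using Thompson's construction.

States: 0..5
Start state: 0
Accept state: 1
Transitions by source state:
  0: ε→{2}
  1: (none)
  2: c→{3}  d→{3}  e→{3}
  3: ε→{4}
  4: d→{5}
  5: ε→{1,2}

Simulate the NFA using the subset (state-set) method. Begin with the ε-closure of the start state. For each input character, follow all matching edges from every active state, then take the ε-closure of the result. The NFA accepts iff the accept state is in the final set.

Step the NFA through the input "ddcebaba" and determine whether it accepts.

Answer: REJECT

Derivation:
start: ε-closure({0}) = {0,2}
'd' @ 1: {3,4}
'd' @ 2: {1,2,5}  (accept∈set)
'c' @ 3: {3,4}
'e' @ 4: {}  — state set empty
rest 'baba' ignored (set empty)
final: {}; accept 1 not in set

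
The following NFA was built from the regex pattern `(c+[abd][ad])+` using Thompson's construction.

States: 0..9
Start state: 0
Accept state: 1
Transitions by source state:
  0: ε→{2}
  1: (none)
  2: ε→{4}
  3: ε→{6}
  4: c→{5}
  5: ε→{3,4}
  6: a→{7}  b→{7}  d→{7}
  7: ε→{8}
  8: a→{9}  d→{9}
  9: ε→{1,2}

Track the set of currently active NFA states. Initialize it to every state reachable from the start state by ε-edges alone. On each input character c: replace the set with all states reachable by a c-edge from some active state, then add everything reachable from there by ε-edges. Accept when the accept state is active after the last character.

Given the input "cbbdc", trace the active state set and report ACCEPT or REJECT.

Answer: REJECT

Trace:
S₀ = ε-closure({0}) = {0,2,4}
'c' @ 1: {3,4,5,6}
'b' @ 2: {7,8}
'b' @ 3: {}  — no active states
rest 'dc' ignored (set empty)
end set {} — state 1 not in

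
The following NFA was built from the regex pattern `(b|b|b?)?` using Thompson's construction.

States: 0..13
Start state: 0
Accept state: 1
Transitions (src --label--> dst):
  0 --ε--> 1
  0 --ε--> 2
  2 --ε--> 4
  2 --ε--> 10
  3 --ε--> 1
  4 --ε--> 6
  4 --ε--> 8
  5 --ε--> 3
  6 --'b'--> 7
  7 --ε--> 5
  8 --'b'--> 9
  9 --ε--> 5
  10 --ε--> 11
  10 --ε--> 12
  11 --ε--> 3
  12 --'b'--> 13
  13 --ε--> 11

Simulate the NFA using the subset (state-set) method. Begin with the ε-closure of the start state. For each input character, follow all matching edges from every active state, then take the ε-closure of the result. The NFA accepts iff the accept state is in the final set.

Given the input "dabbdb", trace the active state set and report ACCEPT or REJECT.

Answer: REJECT

Trace:
start: ε-closure({0}) = {0,1,2,3,4,6,8,10,11,12}
'd' @ 1: {}  — state set empty
rest 'abbdb' ignored (set empty)
after full input: {}  (accept=1 not in)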